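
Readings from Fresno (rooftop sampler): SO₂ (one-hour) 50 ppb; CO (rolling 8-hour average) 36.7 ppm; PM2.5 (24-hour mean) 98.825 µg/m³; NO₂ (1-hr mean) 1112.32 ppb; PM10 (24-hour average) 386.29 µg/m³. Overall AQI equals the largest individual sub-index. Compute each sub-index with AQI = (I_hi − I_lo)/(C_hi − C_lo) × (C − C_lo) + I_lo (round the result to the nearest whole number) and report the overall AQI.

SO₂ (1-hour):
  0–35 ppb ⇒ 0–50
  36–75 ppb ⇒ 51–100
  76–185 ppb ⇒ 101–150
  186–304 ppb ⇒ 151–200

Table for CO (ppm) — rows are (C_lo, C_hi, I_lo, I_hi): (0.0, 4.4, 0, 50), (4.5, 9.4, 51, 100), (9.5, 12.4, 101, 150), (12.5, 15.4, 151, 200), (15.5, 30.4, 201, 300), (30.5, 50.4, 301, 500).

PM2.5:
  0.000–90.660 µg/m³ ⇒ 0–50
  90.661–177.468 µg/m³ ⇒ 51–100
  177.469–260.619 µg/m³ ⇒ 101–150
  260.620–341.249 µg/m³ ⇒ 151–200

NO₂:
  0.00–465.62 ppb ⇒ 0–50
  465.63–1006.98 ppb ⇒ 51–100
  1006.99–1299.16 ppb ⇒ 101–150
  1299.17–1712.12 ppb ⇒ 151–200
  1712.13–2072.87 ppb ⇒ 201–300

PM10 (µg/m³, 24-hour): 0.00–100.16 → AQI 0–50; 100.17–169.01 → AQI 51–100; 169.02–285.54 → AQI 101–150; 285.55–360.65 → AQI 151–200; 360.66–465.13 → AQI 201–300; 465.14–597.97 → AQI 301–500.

SO₂: row 36–75 (AQI 51–100). (100−51)·(50−36)/(75−36) + 51 = 49·14/39 + 51 ≈ 68.59 → 69.
CO: row 30.5–50.4 (AQI 301–500). (500−301)·(36.7−30.5)/(50.4−30.5) + 301 = 199·6.2/19.9 + 301 ≈ 363.00 → 363.
PM2.5: 98.825 ∈ [90.661, 177.468] ↔ index [51, 100].
51 + (98.825−90.661)·(100−51)/(177.468−90.661) = 51 + 8.164·49/86.807 ≈ 55.61, so AQI = 56.
NO₂ 1112.32: bracket 1006.99–1299.16 → index 101–150; slope 49/292.17, offset 105.33.
AQI = 101 + 49/292.17·105.33 ≈ 118.66 ⇒ 119.
PM10: 386.29 ∈ [360.66, 465.13] ↔ index [201, 300].
201 + (386.29−360.66)·(300−201)/(465.13−360.66) = 201 + 25.63·99/104.47 ≈ 225.29, so AQI = 225.
Sub-indices: SO₂→69, CO→363, PM2.5→56, NO₂→119, PM10→225. Overall AQI = max = 363; dominant pollutant is CO.
AQI 363: Hazardous.

363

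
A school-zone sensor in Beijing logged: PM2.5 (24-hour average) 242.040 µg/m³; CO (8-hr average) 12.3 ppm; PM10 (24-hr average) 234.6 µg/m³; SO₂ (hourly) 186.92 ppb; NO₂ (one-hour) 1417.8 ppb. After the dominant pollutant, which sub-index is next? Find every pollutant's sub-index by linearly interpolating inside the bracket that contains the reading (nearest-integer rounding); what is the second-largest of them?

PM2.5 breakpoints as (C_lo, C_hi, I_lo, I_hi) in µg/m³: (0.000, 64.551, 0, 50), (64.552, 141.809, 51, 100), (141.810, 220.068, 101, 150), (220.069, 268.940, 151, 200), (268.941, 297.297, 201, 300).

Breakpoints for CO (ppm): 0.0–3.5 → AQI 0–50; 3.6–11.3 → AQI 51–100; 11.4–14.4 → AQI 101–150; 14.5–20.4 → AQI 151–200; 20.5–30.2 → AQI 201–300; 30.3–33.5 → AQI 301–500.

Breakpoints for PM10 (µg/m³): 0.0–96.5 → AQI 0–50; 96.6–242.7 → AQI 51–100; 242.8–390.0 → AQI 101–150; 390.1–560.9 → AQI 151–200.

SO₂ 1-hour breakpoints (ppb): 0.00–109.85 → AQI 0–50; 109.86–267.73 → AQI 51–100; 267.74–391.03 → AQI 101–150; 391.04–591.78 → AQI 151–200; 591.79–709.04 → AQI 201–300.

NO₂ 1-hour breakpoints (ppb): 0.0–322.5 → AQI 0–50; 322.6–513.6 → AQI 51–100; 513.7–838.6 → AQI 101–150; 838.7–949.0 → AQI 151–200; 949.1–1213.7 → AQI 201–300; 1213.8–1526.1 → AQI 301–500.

173

PM2.5: 242.040 lies in 220.069–268.940, so I_lo=151, I_hi=200, C_lo=220.069, C_hi=268.940.
(200−151)/(268.940−220.069) × (242.040−220.069) + 151 = 49/48.871 × 21.971 + 151 ≈ 173.03 → 173.
CO 12.3: bracket 11.4–14.4 → index 101–150; slope 49/3.0, offset 0.9.
AQI = 101 + 49/3.0·0.9 ≈ 115.70 ⇒ 116.
PM10: 234.6 ∈ [96.6, 242.7] ↔ index [51, 100].
51 + (234.6−96.6)·(100−51)/(242.7−96.6) = 51 + 138.0·49/146.1 ≈ 97.28, so AQI = 97.
SO₂: 186.92 ∈ [109.86, 267.73] ↔ index [51, 100].
51 + (186.92−109.86)·(100−51)/(267.73−109.86) = 51 + 77.06·49/157.87 ≈ 74.92, so AQI = 75.
NO₂: row 1213.8–1526.1 (AQI 301–500). (500−301)·(1417.8−1213.8)/(1526.1−1213.8) + 301 = 199·204.0/312.3 + 301 ≈ 430.99 → 431.
Sub-indices: PM2.5→173, CO→116, PM10→97, SO₂→75, NO₂→431. Ranked high→low: 431, 173, 116, 97, 75. Second-highest sub-index = 173.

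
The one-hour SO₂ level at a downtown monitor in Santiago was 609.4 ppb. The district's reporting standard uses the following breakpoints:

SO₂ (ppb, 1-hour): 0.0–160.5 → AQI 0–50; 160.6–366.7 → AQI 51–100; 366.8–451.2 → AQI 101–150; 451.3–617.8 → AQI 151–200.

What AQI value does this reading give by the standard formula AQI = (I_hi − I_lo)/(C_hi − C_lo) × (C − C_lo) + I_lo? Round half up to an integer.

198

SO₂: row 451.3–617.8 (AQI 151–200). (200−151)·(609.4−451.3)/(617.8−451.3) + 151 = 49·158.1/166.5 + 151 ≈ 197.53 → 198.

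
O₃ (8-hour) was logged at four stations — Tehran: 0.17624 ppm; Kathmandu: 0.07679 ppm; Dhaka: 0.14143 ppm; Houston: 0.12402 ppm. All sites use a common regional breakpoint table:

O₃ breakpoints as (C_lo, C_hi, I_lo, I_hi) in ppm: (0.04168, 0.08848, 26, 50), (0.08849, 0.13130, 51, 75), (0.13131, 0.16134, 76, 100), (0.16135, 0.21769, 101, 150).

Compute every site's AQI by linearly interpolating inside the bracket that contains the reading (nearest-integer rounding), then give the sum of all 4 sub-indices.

313

Tehran: row 0.16135–0.21769 (AQI 101–150). (150−101)·(0.17624−0.16135)/(0.21769−0.16135) + 101 = 49·0.01489/0.05634 + 101 ≈ 113.95 → 114.
Kathmandu 0.07679: bracket 0.04168–0.08848 → index 26–50; slope 24/0.04680, offset 0.03511.
AQI = 26 + 24/0.04680·0.03511 ≈ 44.01 ⇒ 44.
Dhaka: 0.14143 ∈ [0.13131, 0.16134] ↔ index [76, 100].
76 + (0.14143−0.13131)·(100−76)/(0.16134−0.13131) = 76 + 0.01012·24/0.03003 ≈ 84.09, so AQI = 84.
Houston: row 0.08849–0.13130 (AQI 51–75). (75−51)·(0.12402−0.08849)/(0.13130−0.08849) + 51 = 24·0.03553/0.04281 + 51 ≈ 70.92 → 71.
AQIs: Tehran=114, Kathmandu=44, Dhaka=84, Houston=71. Sum = 114 + 44 + 84 + 71 = 313.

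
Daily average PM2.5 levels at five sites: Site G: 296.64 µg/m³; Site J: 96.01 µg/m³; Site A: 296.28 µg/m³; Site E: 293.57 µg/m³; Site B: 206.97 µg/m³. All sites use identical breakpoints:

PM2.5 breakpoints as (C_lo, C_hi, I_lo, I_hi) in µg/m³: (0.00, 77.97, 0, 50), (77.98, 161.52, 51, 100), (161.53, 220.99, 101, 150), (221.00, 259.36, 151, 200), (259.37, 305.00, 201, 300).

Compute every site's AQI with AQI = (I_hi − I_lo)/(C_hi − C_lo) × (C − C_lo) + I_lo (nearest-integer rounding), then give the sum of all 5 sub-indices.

1038

Site G: 296.64 lies in 259.37–305.00, so I_lo=201, I_hi=300, C_lo=259.37, C_hi=305.00.
(300−201)/(305.00−259.37) × (296.64−259.37) + 201 = 99/45.63 × 37.27 + 201 ≈ 281.86 → 282.
Site J: 96.01 ∈ [77.98, 161.52] ↔ index [51, 100].
51 + (96.01−77.98)·(100−51)/(161.52−77.98) = 51 + 18.03·49/83.54 ≈ 61.58, so AQI = 62.
Site A: 296.28 ∈ [259.37, 305.00] ↔ index [201, 300].
201 + (296.28−259.37)·(300−201)/(305.00−259.37) = 201 + 36.91·99/45.63 ≈ 281.08, so AQI = 281.
Site E 293.57: bracket 259.37–305.00 → index 201–300; slope 99/45.63, offset 34.20.
AQI = 201 + 99/45.63·34.20 ≈ 275.20 ⇒ 275.
Site B: row 161.53–220.99 (AQI 101–150). (150−101)·(206.97−161.53)/(220.99−161.53) + 101 = 49·45.44/59.46 + 101 ≈ 138.45 → 138.
AQIs: Site G=282, Site J=62, Site A=281, Site E=275, Site B=138. Sum = 282 + 62 + 281 + 275 + 138 = 1038.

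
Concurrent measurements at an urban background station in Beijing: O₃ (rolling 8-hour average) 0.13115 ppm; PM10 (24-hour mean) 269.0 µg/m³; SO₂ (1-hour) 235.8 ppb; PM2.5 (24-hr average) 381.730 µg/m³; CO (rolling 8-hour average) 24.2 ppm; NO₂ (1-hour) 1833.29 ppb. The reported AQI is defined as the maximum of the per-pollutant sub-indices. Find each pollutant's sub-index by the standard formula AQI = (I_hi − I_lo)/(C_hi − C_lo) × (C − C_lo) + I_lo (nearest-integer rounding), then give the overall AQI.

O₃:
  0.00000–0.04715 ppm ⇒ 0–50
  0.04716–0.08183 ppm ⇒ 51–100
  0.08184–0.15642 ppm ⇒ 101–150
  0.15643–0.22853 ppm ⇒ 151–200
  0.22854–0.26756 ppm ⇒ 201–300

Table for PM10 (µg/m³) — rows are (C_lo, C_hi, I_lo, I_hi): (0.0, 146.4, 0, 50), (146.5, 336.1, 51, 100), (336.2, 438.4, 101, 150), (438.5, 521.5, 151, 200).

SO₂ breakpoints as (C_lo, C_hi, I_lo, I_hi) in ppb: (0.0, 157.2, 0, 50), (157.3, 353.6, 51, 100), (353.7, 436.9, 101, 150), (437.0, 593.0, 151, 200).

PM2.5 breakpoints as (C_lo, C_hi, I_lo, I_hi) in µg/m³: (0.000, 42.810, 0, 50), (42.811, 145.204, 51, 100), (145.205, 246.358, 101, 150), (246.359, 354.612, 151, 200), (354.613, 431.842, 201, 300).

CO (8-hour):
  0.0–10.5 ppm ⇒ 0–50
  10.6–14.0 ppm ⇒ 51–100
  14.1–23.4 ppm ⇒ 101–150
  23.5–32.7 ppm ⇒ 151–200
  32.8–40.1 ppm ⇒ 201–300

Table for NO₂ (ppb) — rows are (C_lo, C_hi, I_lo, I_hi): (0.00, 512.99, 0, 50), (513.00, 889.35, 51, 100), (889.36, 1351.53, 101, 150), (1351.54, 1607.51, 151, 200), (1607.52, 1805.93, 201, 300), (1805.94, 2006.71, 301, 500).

328

O₃: 0.13115 ∈ [0.08184, 0.15642] ↔ index [101, 150].
101 + (0.13115−0.08184)·(150−101)/(0.15642−0.08184) = 101 + 0.04931·49/0.07458 ≈ 133.40, so AQI = 133.
PM10 269.0: bracket 146.5–336.1 → index 51–100; slope 49/189.6, offset 122.5.
AQI = 51 + 49/189.6·122.5 ≈ 82.66 ⇒ 83.
SO₂: row 157.3–353.6 (AQI 51–100). (100−51)·(235.8−157.3)/(353.6−157.3) + 51 = 49·78.5/196.3 + 51 ≈ 70.60 → 71.
PM2.5: 381.730 ∈ [354.613, 431.842] ↔ index [201, 300].
201 + (381.730−354.613)·(300−201)/(431.842−354.613) = 201 + 27.117·99/77.229 ≈ 235.76, so AQI = 236.
CO: row 23.5–32.7 (AQI 151–200). (200−151)·(24.2−23.5)/(32.7−23.5) + 151 = 49·0.7/9.2 + 151 ≈ 154.73 → 155.
NO₂: 1833.29 lies in 1805.94–2006.71, so I_lo=301, I_hi=500, C_lo=1805.94, C_hi=2006.71.
(500−301)/(2006.71−1805.94) × (1833.29−1805.94) + 301 = 199/200.77 × 27.35 + 301 ≈ 328.11 → 328.
Sub-indices: O₃→133, PM10→83, SO₂→71, PM2.5→236, CO→155, NO₂→328. Overall AQI = max = 328; dominant pollutant is NO₂.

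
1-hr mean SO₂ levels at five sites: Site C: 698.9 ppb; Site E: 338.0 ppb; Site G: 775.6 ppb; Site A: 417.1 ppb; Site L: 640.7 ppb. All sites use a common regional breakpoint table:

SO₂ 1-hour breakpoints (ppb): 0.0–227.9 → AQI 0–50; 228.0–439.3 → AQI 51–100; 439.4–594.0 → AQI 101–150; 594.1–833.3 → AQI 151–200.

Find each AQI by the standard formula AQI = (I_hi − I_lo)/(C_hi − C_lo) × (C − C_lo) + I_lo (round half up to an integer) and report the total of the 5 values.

693

Site C: row 594.1–833.3 (AQI 151–200). (200−151)·(698.9−594.1)/(833.3−594.1) + 151 = 49·104.8/239.2 + 151 ≈ 172.47 → 172.
Site E: row 228.0–439.3 (AQI 51–100). (100−51)·(338.0−228.0)/(439.3−228.0) + 51 = 49·110.0/211.3 + 51 ≈ 76.51 → 77.
Site G: 775.6 lies in 594.1–833.3, so I_lo=151, I_hi=200, C_lo=594.1, C_hi=833.3.
(200−151)/(833.3−594.1) × (775.6−594.1) + 151 = 49/239.2 × 181.5 + 151 ≈ 188.18 → 188.
Site A: row 228.0–439.3 (AQI 51–100). (100−51)·(417.1−228.0)/(439.3−228.0) + 51 = 49·189.1/211.3 + 51 ≈ 94.85 → 95.
Site L: 640.7 ∈ [594.1, 833.3] ↔ index [151, 200].
151 + (640.7−594.1)·(200−151)/(833.3−594.1) = 151 + 46.6·49/239.2 ≈ 160.55, so AQI = 161.
AQIs: Site C=172, Site E=77, Site G=188, Site A=95, Site L=161. Sum = 172 + 77 + 188 + 95 + 161 = 693.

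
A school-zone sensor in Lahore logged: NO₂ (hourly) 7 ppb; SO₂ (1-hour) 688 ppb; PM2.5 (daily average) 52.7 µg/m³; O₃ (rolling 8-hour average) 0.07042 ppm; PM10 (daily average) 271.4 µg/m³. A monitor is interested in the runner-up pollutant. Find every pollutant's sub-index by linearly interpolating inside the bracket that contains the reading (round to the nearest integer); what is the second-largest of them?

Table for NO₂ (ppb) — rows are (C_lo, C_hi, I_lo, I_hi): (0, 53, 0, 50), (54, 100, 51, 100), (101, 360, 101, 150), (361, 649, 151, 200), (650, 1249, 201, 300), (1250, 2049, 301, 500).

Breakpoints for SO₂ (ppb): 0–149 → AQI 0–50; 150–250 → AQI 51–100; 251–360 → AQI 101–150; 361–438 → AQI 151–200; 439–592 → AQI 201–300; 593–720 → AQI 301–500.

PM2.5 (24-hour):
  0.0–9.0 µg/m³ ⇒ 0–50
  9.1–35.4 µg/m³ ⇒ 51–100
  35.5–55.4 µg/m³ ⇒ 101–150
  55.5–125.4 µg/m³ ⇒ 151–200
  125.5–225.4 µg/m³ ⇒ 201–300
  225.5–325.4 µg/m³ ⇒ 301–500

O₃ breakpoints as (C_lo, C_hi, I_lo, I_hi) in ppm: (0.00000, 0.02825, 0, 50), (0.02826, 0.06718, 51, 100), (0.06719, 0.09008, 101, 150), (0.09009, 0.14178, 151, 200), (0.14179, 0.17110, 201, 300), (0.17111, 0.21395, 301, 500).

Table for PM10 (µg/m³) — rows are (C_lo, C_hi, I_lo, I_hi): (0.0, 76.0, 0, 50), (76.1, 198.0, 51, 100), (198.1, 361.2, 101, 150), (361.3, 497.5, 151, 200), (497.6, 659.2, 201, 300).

143

NO₂: 7 ∈ [0, 53] ↔ index [0, 50].
0 + (7−0)·(50−0)/(53−0) = 0 + 7·50/53 ≈ 6.60, so AQI = 7.
SO₂ 688: bracket 593–720 → index 301–500; slope 199/127, offset 95.
AQI = 301 + 199/127·95 ≈ 449.86 ⇒ 450.
PM2.5: row 35.5–55.4 (AQI 101–150). (150−101)·(52.7−35.5)/(55.4−35.5) + 101 = 49·17.2/19.9 + 101 ≈ 143.35 → 143.
O₃ 0.07042: bracket 0.06719–0.09008 → index 101–150; slope 49/0.02289, offset 0.00323.
AQI = 101 + 49/0.02289·0.00323 ≈ 107.91 ⇒ 108.
PM10: 271.4 lies in 198.1–361.2, so I_lo=101, I_hi=150, C_lo=198.1, C_hi=361.2.
(150−101)/(361.2−198.1) × (271.4−198.1) + 101 = 49/163.1 × 73.3 + 101 ≈ 123.02 → 123.
Sub-indices: NO₂→7, SO₂→450, PM2.5→143, O₃→108, PM10→123. Ranked high→low: 450, 143, 123, 108, 7. Second-highest sub-index = 143.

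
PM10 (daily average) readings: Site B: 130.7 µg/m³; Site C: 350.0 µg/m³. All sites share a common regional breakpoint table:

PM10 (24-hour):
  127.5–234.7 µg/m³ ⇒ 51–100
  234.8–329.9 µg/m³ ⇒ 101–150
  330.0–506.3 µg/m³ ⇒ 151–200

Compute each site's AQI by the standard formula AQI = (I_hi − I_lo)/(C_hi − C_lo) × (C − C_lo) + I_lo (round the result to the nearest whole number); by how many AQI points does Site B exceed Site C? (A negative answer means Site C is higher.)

Site B: 130.7 lies in 127.5–234.7, so I_lo=51, I_hi=100, C_lo=127.5, C_hi=234.7.
(100−51)/(234.7−127.5) × (130.7−127.5) + 51 = 49/107.2 × 3.2 + 51 ≈ 52.46 → 52.
Site C 350.0: bracket 330.0–506.3 → index 151–200; slope 49/176.3, offset 20.0.
AQI = 151 + 49/176.3·20.0 ≈ 156.56 ⇒ 157.
AQIs: Site B=52, Site C=157. Site B (52) − Site C (157) = -105.

-105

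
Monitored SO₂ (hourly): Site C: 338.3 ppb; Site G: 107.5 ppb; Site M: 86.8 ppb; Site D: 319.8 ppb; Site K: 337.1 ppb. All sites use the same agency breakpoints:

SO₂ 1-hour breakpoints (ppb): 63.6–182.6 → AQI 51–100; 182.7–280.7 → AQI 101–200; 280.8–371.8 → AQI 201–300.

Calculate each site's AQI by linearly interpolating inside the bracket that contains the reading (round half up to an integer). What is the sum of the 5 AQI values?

899

Site C 338.3: bracket 280.8–371.8 → index 201–300; slope 99/91.0, offset 57.5.
AQI = 201 + 99/91.0·57.5 ≈ 263.55 ⇒ 264.
Site G: 107.5 ∈ [63.6, 182.6] ↔ index [51, 100].
51 + (107.5−63.6)·(100−51)/(182.6−63.6) = 51 + 43.9·49/119.0 ≈ 69.08, so AQI = 69.
Site M: 86.8 lies in 63.6–182.6, so I_lo=51, I_hi=100, C_lo=63.6, C_hi=182.6.
(100−51)/(182.6−63.6) × (86.8−63.6) + 51 = 49/119.0 × 23.2 + 51 ≈ 60.55 → 61.
Site D 319.8: bracket 280.8–371.8 → index 201–300; slope 99/91.0, offset 39.0.
AQI = 201 + 99/91.0·39.0 ≈ 243.43 ⇒ 243.
Site K: row 280.8–371.8 (AQI 201–300). (300−201)·(337.1−280.8)/(371.8−280.8) + 201 = 99·56.3/91.0 + 201 ≈ 262.25 → 262.
AQIs: Site C=264, Site G=69, Site M=61, Site D=243, Site K=262. Sum = 264 + 69 + 61 + 243 + 262 = 899.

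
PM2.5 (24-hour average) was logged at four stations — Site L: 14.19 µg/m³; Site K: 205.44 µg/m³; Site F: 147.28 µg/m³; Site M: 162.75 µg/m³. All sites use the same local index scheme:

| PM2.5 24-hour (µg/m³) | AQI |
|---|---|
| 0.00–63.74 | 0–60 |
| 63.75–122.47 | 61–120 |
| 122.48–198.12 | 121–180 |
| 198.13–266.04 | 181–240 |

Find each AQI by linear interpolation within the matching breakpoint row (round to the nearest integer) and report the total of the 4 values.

492

Site L 14.19: bracket 0.00–63.74 → index 0–60; slope 60/63.74, offset 14.19.
AQI = 0 + 60/63.74·14.19 ≈ 13.36 ⇒ 13.
Site K: row 198.13–266.04 (AQI 181–240). (240−181)·(205.44−198.13)/(266.04−198.13) + 181 = 59·7.31/67.91 + 181 ≈ 187.35 → 187.
Site F 147.28: bracket 122.48–198.12 → index 121–180; slope 59/75.64, offset 24.80.
AQI = 121 + 59/75.64·24.80 ≈ 140.34 ⇒ 140.
Site M: 162.75 lies in 122.48–198.12, so I_lo=121, I_hi=180, C_lo=122.48, C_hi=198.12.
(180−121)/(198.12−122.48) × (162.75−122.48) + 121 = 59/75.64 × 40.27 + 121 ≈ 152.41 → 152.
AQIs: Site L=13, Site K=187, Site F=140, Site M=152. Sum = 13 + 187 + 140 + 152 = 492.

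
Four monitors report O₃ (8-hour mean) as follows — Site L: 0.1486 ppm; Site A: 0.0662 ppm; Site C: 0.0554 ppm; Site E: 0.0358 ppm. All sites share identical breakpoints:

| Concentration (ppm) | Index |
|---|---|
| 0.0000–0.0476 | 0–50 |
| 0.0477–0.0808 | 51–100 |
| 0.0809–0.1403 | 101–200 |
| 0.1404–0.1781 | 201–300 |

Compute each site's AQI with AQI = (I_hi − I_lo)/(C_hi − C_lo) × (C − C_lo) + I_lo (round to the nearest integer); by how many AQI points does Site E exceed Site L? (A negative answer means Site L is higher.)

-185

Site L 0.1486: bracket 0.1404–0.1781 → index 201–300; slope 99/0.0377, offset 0.0082.
AQI = 201 + 99/0.0377·0.0082 ≈ 222.53 ⇒ 223.
Site A 0.0662: bracket 0.0477–0.0808 → index 51–100; slope 49/0.0331, offset 0.0185.
AQI = 51 + 49/0.0331·0.0185 ≈ 78.39 ⇒ 78.
Site C: row 0.0477–0.0808 (AQI 51–100). (100−51)·(0.0554−0.0477)/(0.0808−0.0477) + 51 = 49·0.0077/0.0331 + 51 ≈ 62.40 → 62.
Site E: 0.0358 lies in 0.0000–0.0476, so I_lo=0, I_hi=50, C_lo=0.0000, C_hi=0.0476.
(50−0)/(0.0476−0.0000) × (0.0358−0.0000) + 0 = 50/0.0476 × 0.0358 + 0 ≈ 37.61 → 38.
AQIs: Site L=223, Site A=78, Site C=62, Site E=38. Site E (38) − Site L (223) = -185.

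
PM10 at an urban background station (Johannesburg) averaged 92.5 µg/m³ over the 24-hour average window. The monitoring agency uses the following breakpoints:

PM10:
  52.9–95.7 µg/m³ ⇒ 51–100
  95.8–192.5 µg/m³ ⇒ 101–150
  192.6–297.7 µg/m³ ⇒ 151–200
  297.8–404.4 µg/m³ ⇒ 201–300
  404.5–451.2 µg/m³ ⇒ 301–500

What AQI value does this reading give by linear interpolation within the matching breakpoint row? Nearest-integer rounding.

PM10 92.5: bracket 52.9–95.7 → index 51–100; slope 49/42.8, offset 39.6.
AQI = 51 + 49/42.8·39.6 ≈ 96.34 ⇒ 96.

96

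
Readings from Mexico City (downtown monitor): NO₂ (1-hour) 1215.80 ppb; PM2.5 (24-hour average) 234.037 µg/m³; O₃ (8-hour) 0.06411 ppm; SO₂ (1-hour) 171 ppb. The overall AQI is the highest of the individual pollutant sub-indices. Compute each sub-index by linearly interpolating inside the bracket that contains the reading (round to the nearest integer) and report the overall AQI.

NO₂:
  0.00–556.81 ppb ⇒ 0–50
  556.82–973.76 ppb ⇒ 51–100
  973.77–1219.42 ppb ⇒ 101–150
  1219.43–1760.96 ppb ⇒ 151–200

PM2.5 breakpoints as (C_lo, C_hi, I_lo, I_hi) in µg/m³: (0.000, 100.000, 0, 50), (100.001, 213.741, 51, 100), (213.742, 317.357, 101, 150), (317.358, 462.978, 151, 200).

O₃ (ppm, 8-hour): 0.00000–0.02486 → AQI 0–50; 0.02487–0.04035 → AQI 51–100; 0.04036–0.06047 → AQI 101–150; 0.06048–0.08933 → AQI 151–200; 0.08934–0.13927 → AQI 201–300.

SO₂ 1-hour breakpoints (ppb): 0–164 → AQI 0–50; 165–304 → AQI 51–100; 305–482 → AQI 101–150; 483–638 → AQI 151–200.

157

NO₂: row 973.77–1219.42 (AQI 101–150). (150−101)·(1215.80−973.77)/(1219.42−973.77) + 101 = 49·242.03/245.65 + 101 ≈ 149.28 → 149.
PM2.5: row 213.742–317.357 (AQI 101–150). (150−101)·(234.037−213.742)/(317.357−213.742) + 101 = 49·20.295/103.615 + 101 ≈ 110.60 → 111.
O₃: row 0.06048–0.08933 (AQI 151–200). (200−151)·(0.06411−0.06048)/(0.08933−0.06048) + 151 = 49·0.00363/0.02885 + 151 ≈ 157.17 → 157.
SO₂ 171: bracket 165–304 → index 51–100; slope 49/139, offset 6.
AQI = 51 + 49/139·6 ≈ 53.12 ⇒ 53.
Sub-indices: NO₂→149, PM2.5→111, O₃→157, SO₂→53. Overall AQI = max = 157; dominant pollutant is O₃.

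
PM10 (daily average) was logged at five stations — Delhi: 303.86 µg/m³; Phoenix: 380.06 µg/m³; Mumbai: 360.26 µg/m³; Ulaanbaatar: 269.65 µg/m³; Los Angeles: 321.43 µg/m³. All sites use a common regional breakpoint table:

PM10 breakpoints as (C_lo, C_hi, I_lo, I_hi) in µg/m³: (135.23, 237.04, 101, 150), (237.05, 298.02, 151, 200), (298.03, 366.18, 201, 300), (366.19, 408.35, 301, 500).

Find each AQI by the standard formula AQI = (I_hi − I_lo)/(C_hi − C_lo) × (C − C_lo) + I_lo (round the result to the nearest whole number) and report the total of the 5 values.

Delhi: row 298.03–366.18 (AQI 201–300). (300−201)·(303.86−298.03)/(366.18−298.03) + 201 = 99·5.83/68.15 + 201 ≈ 209.47 → 209.
Phoenix: 380.06 ∈ [366.19, 408.35] ↔ index [301, 500].
301 + (380.06−366.19)·(500−301)/(408.35−366.19) = 301 + 13.87·199/42.16 ≈ 366.47, so AQI = 366.
Mumbai: 360.26 lies in 298.03–366.18, so I_lo=201, I_hi=300, C_lo=298.03, C_hi=366.18.
(300−201)/(366.18−298.03) × (360.26−298.03) + 201 = 99/68.15 × 62.23 + 201 ≈ 291.40 → 291.
Ulaanbaatar: 269.65 lies in 237.05–298.02, so I_lo=151, I_hi=200, C_lo=237.05, C_hi=298.02.
(200−151)/(298.02−237.05) × (269.65−237.05) + 151 = 49/60.97 × 32.60 + 151 ≈ 177.20 → 177.
Los Angeles: row 298.03–366.18 (AQI 201–300). (300−201)·(321.43−298.03)/(366.18−298.03) + 201 = 99·23.40/68.15 + 201 ≈ 234.99 → 235.
AQIs: Delhi=209, Phoenix=366, Mumbai=291, Ulaanbaatar=177, Los Angeles=235. Sum = 209 + 366 + 291 + 177 + 235 = 1278.

1278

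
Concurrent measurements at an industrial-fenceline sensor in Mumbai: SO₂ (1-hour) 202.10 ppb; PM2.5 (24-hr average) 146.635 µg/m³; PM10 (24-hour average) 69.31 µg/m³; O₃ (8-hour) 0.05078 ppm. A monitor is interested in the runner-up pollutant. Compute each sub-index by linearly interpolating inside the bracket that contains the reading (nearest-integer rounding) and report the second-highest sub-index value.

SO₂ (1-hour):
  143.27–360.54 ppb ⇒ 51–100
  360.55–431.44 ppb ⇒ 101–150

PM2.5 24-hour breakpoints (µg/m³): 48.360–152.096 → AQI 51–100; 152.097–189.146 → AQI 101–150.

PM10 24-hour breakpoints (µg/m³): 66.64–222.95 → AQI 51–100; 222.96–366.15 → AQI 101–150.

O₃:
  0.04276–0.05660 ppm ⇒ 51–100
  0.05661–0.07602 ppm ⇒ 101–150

79

SO₂ 202.10: bracket 143.27–360.54 → index 51–100; slope 49/217.27, offset 58.83.
AQI = 51 + 49/217.27·58.83 ≈ 64.27 ⇒ 64.
PM2.5: 146.635 ∈ [48.360, 152.096] ↔ index [51, 100].
51 + (146.635−48.360)·(100−51)/(152.096−48.360) = 51 + 98.275·49/103.736 ≈ 97.42, so AQI = 97.
PM10: 69.31 ∈ [66.64, 222.95] ↔ index [51, 100].
51 + (69.31−66.64)·(100−51)/(222.95−66.64) = 51 + 2.67·49/156.31 ≈ 51.84, so AQI = 52.
O₃: row 0.04276–0.05660 (AQI 51–100). (100−51)·(0.05078−0.04276)/(0.05660−0.04276) + 51 = 49·0.00802/0.01384 + 51 ≈ 79.39 → 79.
Sub-indices: SO₂→64, PM2.5→97, PM10→52, O₃→79. Ranked high→low: 97, 79, 64, 52. Second-highest sub-index = 79.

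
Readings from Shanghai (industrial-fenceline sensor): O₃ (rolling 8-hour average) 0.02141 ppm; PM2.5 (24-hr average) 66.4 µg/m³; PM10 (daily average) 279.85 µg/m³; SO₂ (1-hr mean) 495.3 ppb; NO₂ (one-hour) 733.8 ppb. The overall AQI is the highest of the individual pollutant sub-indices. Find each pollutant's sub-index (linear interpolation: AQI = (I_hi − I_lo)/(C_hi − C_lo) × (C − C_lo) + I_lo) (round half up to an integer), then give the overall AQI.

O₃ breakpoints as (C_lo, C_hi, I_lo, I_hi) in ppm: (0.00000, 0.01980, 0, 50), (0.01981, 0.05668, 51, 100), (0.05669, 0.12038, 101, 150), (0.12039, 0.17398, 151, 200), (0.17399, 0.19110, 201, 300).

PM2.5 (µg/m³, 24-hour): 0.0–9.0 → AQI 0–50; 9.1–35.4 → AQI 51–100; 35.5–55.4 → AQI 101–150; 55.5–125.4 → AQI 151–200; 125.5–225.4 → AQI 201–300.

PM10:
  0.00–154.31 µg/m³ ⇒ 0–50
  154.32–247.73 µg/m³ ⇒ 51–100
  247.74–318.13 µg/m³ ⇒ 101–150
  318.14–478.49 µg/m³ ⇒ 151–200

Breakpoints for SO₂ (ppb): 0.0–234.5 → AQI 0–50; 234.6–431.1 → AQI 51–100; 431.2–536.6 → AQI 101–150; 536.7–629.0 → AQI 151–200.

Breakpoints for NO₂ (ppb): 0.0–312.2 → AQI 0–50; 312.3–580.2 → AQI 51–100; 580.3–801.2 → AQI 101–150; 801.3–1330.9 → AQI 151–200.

O₃ 0.02141: bracket 0.01981–0.05668 → index 51–100; slope 49/0.03687, offset 0.00160.
AQI = 51 + 49/0.03687·0.00160 ≈ 53.13 ⇒ 53.
PM2.5: 66.4 lies in 55.5–125.4, so I_lo=151, I_hi=200, C_lo=55.5, C_hi=125.4.
(200−151)/(125.4−55.5) × (66.4−55.5) + 151 = 49/69.9 × 10.9 + 151 ≈ 158.64 → 159.
PM10: 279.85 lies in 247.74–318.13, so I_lo=101, I_hi=150, C_lo=247.74, C_hi=318.13.
(150−101)/(318.13−247.74) × (279.85−247.74) + 101 = 49/70.39 × 32.11 + 101 ≈ 123.35 → 123.
SO₂: row 431.2–536.6 (AQI 101–150). (150−101)·(495.3−431.2)/(536.6−431.2) + 101 = 49·64.1/105.4 + 101 ≈ 130.80 → 131.
NO₂: 733.8 lies in 580.3–801.2, so I_lo=101, I_hi=150, C_lo=580.3, C_hi=801.2.
(150−101)/(801.2−580.3) × (733.8−580.3) + 101 = 49/220.9 × 153.5 + 101 ≈ 135.05 → 135.
Sub-indices: O₃→53, PM2.5→159, PM10→123, SO₂→131, NO₂→135. Overall AQI = max = 159; dominant pollutant is PM2.5.

159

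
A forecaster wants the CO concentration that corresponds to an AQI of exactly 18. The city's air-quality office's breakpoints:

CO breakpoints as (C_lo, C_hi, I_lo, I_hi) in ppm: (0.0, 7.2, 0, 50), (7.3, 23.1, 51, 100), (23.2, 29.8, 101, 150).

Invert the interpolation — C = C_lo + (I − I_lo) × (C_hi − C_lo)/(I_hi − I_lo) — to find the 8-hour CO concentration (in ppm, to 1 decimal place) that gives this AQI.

AQI 18 lies in the 0–50 band, which corresponds to 0.0–7.2 ppm.
C = 0.0 + (18−0)×(7.2−0.0)/(50−0) = 0.0 + 18×7.2/50 ≈ 2.592 ppm → 2.6 ppm to 1 dp.

2.6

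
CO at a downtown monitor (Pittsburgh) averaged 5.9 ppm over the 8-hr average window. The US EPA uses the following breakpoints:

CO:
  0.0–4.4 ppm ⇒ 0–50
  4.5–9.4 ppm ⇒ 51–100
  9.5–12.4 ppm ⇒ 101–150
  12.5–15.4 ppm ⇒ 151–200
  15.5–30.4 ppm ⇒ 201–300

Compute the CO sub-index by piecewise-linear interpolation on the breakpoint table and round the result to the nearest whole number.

CO: 5.9 lies in 4.5–9.4, so I_lo=51, I_hi=100, C_lo=4.5, C_hi=9.4.
(100−51)/(9.4−4.5) × (5.9−4.5) + 51 = 49/4.9 × 1.4 + 51 ≈ 65.00 → 65.
AQI 65 falls in the Moderate category.

65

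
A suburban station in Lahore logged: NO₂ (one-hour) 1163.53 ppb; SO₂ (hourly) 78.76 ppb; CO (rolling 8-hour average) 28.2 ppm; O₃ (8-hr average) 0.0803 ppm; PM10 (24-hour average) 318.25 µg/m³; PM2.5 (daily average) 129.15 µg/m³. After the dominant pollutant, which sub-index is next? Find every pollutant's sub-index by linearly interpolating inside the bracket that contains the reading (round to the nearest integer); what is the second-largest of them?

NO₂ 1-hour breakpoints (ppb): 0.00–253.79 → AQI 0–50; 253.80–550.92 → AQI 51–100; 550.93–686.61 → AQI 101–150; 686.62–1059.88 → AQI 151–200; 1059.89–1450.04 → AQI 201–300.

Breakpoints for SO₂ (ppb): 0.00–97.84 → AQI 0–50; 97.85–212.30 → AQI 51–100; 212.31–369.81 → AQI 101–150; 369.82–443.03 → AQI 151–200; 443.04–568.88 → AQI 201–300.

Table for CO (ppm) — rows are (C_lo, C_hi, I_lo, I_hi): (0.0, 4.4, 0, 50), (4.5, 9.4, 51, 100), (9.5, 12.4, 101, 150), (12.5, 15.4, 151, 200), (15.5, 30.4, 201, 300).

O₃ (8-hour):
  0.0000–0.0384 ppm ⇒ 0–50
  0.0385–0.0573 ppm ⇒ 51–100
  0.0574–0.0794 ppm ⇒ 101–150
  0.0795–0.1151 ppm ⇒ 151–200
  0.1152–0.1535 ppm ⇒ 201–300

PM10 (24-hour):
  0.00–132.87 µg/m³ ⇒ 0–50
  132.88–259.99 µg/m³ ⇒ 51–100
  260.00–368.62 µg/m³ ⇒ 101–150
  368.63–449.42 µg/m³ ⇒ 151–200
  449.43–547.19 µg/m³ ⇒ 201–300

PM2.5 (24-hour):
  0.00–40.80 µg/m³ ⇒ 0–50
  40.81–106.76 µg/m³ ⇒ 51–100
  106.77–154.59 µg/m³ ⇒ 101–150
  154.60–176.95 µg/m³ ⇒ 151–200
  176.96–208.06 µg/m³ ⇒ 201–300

227

NO₂: 1163.53 ∈ [1059.89, 1450.04] ↔ index [201, 300].
201 + (1163.53−1059.89)·(300−201)/(1450.04−1059.89) = 201 + 103.64·99/390.15 ≈ 227.30, so AQI = 227.
SO₂ 78.76: bracket 0.00–97.84 → index 0–50; slope 50/97.84, offset 78.76.
AQI = 0 + 50/97.84·78.76 ≈ 40.25 ⇒ 40.
CO: row 15.5–30.4 (AQI 201–300). (300−201)·(28.2−15.5)/(30.4−15.5) + 201 = 99·12.7/14.9 + 201 ≈ 285.38 → 285.
O₃: 0.0803 lies in 0.0795–0.1151, so I_lo=151, I_hi=200, C_lo=0.0795, C_hi=0.1151.
(200−151)/(0.1151−0.0795) × (0.0803−0.0795) + 151 = 49/0.0356 × 0.0008 + 151 ≈ 152.10 → 152.
PM10: 318.25 lies in 260.00–368.62, so I_lo=101, I_hi=150, C_lo=260.00, C_hi=368.62.
(150−101)/(368.62−260.00) × (318.25−260.00) + 101 = 49/108.62 × 58.25 + 101 ≈ 127.28 → 127.
PM2.5 129.15: bracket 106.77–154.59 → index 101–150; slope 49/47.82, offset 22.38.
AQI = 101 + 49/47.82·22.38 ≈ 123.93 ⇒ 124.
Sub-indices: NO₂→227, SO₂→40, CO→285, O₃→152, PM10→127, PM2.5→124. Ranked high→low: 285, 227, 152, 127, 124, 40. Second-highest sub-index = 227.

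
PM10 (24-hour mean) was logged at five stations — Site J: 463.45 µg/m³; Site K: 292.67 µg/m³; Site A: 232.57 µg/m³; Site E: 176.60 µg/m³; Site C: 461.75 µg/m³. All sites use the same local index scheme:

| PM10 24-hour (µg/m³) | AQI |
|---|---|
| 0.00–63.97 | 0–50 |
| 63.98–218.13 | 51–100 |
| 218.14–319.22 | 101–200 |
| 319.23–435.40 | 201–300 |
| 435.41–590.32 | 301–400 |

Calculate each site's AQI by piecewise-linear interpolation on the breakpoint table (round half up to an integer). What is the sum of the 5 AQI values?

1013

Site J 463.45: bracket 435.41–590.32 → index 301–400; slope 99/154.91, offset 28.04.
AQI = 301 + 99/154.91·28.04 ≈ 318.92 ⇒ 319.
Site K 292.67: bracket 218.14–319.22 → index 101–200; slope 99/101.08, offset 74.53.
AQI = 101 + 99/101.08·74.53 ≈ 174.00 ⇒ 174.
Site A: 232.57 ∈ [218.14, 319.22] ↔ index [101, 200].
101 + (232.57−218.14)·(200−101)/(319.22−218.14) = 101 + 14.43·99/101.08 ≈ 115.13, so AQI = 115.
Site E 176.60: bracket 63.98–218.13 → index 51–100; slope 49/154.15, offset 112.62.
AQI = 51 + 49/154.15·112.62 ≈ 86.80 ⇒ 87.
Site C: 461.75 ∈ [435.41, 590.32] ↔ index [301, 400].
301 + (461.75−435.41)·(400−301)/(590.32−435.41) = 301 + 26.34·99/154.91 ≈ 317.83, so AQI = 318.
AQIs: Site J=319, Site K=174, Site A=115, Site E=87, Site C=318. Sum = 319 + 174 + 115 + 87 + 318 = 1013.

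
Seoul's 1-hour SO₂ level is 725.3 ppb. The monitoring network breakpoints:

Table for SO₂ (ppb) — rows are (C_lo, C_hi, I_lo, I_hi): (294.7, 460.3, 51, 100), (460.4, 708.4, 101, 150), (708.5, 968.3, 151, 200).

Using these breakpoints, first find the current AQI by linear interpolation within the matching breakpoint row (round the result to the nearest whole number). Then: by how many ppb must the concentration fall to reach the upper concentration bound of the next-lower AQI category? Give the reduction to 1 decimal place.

SO₂ 725.3: bracket 708.5–968.3 → index 151–200; slope 49/259.8, offset 16.8.
AQI = 151 + 49/259.8·16.8 ≈ 154.17 ⇒ 154.
Current AQI 154 is in the Unhealthy range (151–200). The next-lower category tops out at AQI 150, whose upper concentration bound is 708.4 ppb.
Reduction needed = 725.3 − 708.4 = 16.9 ppb.

16.9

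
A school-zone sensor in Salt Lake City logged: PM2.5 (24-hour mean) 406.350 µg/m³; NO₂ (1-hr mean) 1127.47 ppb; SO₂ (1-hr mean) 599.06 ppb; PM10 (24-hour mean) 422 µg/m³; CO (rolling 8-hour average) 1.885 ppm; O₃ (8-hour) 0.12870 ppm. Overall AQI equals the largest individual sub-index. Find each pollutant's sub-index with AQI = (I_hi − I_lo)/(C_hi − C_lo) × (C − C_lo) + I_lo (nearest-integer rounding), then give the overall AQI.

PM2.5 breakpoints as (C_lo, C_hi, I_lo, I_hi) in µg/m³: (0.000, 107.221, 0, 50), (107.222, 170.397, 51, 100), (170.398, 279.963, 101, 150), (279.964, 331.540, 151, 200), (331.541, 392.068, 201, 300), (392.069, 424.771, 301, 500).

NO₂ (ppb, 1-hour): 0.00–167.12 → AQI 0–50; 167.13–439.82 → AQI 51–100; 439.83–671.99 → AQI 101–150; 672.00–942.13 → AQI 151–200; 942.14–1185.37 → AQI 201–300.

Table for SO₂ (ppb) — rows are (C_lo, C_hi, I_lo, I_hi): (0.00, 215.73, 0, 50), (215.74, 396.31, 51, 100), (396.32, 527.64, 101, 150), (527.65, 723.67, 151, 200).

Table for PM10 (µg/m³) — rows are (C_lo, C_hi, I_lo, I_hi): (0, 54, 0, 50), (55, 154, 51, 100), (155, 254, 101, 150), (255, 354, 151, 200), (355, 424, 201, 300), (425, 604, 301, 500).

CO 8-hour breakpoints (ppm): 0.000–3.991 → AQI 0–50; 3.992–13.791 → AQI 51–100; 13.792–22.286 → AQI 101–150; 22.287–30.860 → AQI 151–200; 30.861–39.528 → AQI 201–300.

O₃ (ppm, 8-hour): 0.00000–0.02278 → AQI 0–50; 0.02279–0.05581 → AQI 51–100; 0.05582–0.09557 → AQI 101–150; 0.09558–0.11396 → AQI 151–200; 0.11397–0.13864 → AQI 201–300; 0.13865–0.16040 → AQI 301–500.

388

PM2.5: row 392.069–424.771 (AQI 301–500). (500−301)·(406.350−392.069)/(424.771−392.069) + 301 = 199·14.281/32.702 + 301 ≈ 387.90 → 388.
NO₂: 1127.47 lies in 942.14–1185.37, so I_lo=201, I_hi=300, C_lo=942.14, C_hi=1185.37.
(300−201)/(1185.37−942.14) × (1127.47−942.14) + 201 = 99/243.23 × 185.33 + 201 ≈ 276.43 → 276.
SO₂: row 527.65–723.67 (AQI 151–200). (200−151)·(599.06−527.65)/(723.67−527.65) + 151 = 49·71.41/196.02 + 151 ≈ 168.85 → 169.
PM10: 422 ∈ [355, 424] ↔ index [201, 300].
201 + (422−355)·(300−201)/(424−355) = 201 + 67·99/69 ≈ 297.13, so AQI = 297.
CO 1.885: bracket 0.000–3.991 → index 0–50; slope 50/3.991, offset 1.885.
AQI = 0 + 50/3.991·1.885 ≈ 23.62 ⇒ 24.
O₃: 0.12870 lies in 0.11397–0.13864, so I_lo=201, I_hi=300, C_lo=0.11397, C_hi=0.13864.
(300−201)/(0.13864−0.11397) × (0.12870−0.11397) + 201 = 99/0.02467 × 0.01473 + 201 ≈ 260.11 → 260.
Sub-indices: PM2.5→388, NO₂→276, SO₂→169, PM10→297, CO→24, O₃→260. Overall AQI = max = 388; dominant pollutant is PM2.5.
AQI 388: Hazardous.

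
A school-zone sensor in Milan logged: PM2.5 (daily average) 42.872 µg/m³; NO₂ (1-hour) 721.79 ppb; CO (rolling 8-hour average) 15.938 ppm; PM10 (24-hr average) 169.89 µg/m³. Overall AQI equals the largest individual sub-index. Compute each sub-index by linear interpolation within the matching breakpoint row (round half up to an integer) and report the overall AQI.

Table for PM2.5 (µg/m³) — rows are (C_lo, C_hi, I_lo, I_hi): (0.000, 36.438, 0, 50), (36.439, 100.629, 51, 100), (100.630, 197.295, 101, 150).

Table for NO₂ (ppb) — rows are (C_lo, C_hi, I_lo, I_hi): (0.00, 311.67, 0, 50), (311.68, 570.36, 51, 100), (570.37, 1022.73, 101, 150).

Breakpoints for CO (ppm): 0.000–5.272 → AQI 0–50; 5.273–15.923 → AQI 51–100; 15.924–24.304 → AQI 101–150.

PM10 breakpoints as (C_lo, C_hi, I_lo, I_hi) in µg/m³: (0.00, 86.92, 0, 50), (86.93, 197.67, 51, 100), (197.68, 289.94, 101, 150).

PM2.5: 42.872 ∈ [36.439, 100.629] ↔ index [51, 100].
51 + (42.872−36.439)·(100−51)/(100.629−36.439) = 51 + 6.433·49/64.190 ≈ 55.91, so AQI = 56.
NO₂ 721.79: bracket 570.37–1022.73 → index 101–150; slope 49/452.36, offset 151.42.
AQI = 101 + 49/452.36·151.42 ≈ 117.40 ⇒ 117.
CO 15.938: bracket 15.924–24.304 → index 101–150; slope 49/8.380, offset 0.014.
AQI = 101 + 49/8.380·0.014 ≈ 101.08 ⇒ 101.
PM10: 169.89 ∈ [86.93, 197.67] ↔ index [51, 100].
51 + (169.89−86.93)·(100−51)/(197.67−86.93) = 51 + 82.96·49/110.74 ≈ 87.71, so AQI = 88.
Sub-indices: PM2.5→56, NO₂→117, CO→101, PM10→88. Overall AQI = max = 117; dominant pollutant is NO₂.
AQI 117: Unhealthy for Sensitive Groups.

117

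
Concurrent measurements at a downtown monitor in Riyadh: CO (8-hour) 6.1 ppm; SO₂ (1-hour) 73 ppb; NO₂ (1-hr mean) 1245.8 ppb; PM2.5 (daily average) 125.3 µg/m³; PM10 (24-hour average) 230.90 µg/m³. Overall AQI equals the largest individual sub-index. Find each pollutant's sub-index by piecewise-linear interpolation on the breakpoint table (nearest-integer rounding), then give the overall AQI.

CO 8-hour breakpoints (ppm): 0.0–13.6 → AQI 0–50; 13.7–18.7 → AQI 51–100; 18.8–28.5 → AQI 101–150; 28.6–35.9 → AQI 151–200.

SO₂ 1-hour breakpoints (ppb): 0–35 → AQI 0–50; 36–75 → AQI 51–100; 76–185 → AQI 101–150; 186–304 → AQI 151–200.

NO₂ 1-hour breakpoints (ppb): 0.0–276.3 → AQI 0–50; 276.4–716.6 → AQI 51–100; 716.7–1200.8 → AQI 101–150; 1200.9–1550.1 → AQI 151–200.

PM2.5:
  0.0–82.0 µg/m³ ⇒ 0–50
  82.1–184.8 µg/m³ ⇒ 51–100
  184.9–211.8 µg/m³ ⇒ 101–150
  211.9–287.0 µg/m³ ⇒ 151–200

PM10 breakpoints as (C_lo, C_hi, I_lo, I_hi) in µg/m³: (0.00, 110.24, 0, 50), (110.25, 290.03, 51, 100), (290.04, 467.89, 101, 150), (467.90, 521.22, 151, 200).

157

CO: 6.1 lies in 0.0–13.6, so I_lo=0, I_hi=50, C_lo=0.0, C_hi=13.6.
(50−0)/(13.6−0.0) × (6.1−0.0) + 0 = 50/13.6 × 6.1 + 0 ≈ 22.43 → 22.
SO₂: row 36–75 (AQI 51–100). (100−51)·(73−36)/(75−36) + 51 = 49·37/39 + 51 ≈ 97.49 → 97.
NO₂: row 1200.9–1550.1 (AQI 151–200). (200−151)·(1245.8−1200.9)/(1550.1−1200.9) + 151 = 49·44.9/349.2 + 151 ≈ 157.30 → 157.
PM2.5: row 82.1–184.8 (AQI 51–100). (100−51)·(125.3−82.1)/(184.8−82.1) + 51 = 49·43.2/102.7 + 51 ≈ 71.61 → 72.
PM10 230.90: bracket 110.25–290.03 → index 51–100; slope 49/179.78, offset 120.65.
AQI = 51 + 49/179.78·120.65 ≈ 83.88 ⇒ 84.
Sub-indices: CO→22, SO₂→97, NO₂→157, PM2.5→72, PM10→84. Overall AQI = max = 157; dominant pollutant is NO₂.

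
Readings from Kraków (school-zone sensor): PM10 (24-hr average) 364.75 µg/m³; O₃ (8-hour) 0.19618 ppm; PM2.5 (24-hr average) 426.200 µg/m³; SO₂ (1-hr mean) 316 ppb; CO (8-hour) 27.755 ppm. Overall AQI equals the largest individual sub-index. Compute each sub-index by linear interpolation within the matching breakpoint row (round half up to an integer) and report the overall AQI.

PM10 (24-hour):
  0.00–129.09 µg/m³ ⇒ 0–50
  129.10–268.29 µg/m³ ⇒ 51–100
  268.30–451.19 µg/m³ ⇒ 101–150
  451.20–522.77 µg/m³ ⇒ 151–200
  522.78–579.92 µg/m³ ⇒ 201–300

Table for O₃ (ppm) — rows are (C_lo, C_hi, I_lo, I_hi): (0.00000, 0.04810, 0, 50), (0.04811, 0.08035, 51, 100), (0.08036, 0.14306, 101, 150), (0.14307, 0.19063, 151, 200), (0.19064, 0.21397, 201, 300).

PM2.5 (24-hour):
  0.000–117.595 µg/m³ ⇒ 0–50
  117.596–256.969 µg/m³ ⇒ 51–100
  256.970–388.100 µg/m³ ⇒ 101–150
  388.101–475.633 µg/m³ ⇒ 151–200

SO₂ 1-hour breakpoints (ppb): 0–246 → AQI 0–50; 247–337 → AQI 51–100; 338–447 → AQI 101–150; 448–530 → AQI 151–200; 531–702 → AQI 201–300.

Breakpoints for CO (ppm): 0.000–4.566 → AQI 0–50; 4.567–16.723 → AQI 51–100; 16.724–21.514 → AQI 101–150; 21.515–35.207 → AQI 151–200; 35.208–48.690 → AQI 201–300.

225

PM10: 364.75 lies in 268.30–451.19, so I_lo=101, I_hi=150, C_lo=268.30, C_hi=451.19.
(150−101)/(451.19−268.30) × (364.75−268.30) + 101 = 49/182.89 × 96.45 + 101 ≈ 126.84 → 127.
O₃: 0.19618 lies in 0.19064–0.21397, so I_lo=201, I_hi=300, C_lo=0.19064, C_hi=0.21397.
(300−201)/(0.21397−0.19064) × (0.19618−0.19064) + 201 = 99/0.02333 × 0.00554 + 201 ≈ 224.51 → 225.
PM2.5 426.200: bracket 388.101–475.633 → index 151–200; slope 49/87.532, offset 38.099.
AQI = 151 + 49/87.532·38.099 ≈ 172.33 ⇒ 172.
SO₂: 316 ∈ [247, 337] ↔ index [51, 100].
51 + (316−247)·(100−51)/(337−247) = 51 + 69·49/90 ≈ 88.57, so AQI = 89.
CO: row 21.515–35.207 (AQI 151–200). (200−151)·(27.755−21.515)/(35.207−21.515) + 151 = 49·6.240/13.692 + 151 ≈ 173.33 → 173.
Sub-indices: PM10→127, O₃→225, PM2.5→172, SO₂→89, CO→173. Overall AQI = max = 225; dominant pollutant is O₃.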